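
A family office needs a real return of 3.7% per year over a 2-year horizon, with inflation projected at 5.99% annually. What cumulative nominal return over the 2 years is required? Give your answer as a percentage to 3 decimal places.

20.806%

Required annual nominal rate: (1+3.7%)(1+5.99%) − 1 = 9.91163%.
Cumulative over 2 years: (1 + 0.0991163)^2 − 1 ≈ 0.20806.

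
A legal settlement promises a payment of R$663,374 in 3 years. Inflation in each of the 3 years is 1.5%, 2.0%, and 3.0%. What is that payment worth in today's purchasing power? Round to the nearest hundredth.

Price-level factor over 3 years: 1.015 × 1.020 × 1.030 = 1.066359.
Purchasing power today: R$663,374 divided by that factor.

R$622,092.56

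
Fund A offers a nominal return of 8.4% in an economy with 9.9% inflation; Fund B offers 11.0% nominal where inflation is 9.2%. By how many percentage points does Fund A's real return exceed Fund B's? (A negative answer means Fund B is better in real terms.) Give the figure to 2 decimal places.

Fund A real return: 1.084/1.099 − 1 = -1.365%.
Fund B real return: 1.110/1.092 − 1 = 1.648%.
Difference: -1.365 − 1.648 = -3.013 pp.

-3.01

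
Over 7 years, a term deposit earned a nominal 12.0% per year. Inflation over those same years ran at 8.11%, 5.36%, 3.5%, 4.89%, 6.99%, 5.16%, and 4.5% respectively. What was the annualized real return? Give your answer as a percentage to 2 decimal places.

6.17%

Cumulative inflation factor: 1.0811 × 1.0536 × 1.035 × 1.0489 × 1.0699 × 1.0516 × 1.045 ≈ 1.45387.
Nominal growth factor: 2.21068. Real growth factor = 2.21068 / 1.45387 ≈ 1.52055.
Annualized: 1.52055^(1/7) − 1 ≈ 0.06170.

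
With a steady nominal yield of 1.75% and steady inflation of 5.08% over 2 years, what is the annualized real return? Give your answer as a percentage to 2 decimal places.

With constant rates the annual real return is the same each year: (1+1.75%)/(1+5.08%) − 1 = -0.03169.

-3.17%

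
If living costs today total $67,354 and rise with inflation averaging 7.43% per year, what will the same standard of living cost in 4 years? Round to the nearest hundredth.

Cumulative price-level factor: (1+7.43%)^4 ≈ 1.3319941054.
The nominal amount required is $67,354 scaled up by that factor.

$89,715.13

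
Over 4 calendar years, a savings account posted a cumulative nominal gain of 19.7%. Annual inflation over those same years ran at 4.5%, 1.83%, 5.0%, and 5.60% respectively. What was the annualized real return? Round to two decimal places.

0.36%

Cumulative inflation factor: 1.045 × 1.0183 × 1.050 × 1.0560 ≈ 1.17990.
Nominal growth factor: 1.19700. Real growth factor = 1.19700 / 1.17990 ≈ 1.01449.
Annualized: 1.01449^(1/4) − 1 ≈ 0.00360.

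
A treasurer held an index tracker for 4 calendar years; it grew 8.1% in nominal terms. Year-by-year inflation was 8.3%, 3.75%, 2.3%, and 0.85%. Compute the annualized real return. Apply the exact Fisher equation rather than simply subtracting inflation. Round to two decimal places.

-1.73%

Cumulative inflation factor: 1.083 × 1.0375 × 1.023 × 1.0085 ≈ 1.15923.
Nominal growth factor: 1.08100. Real growth factor = 1.08100 / 1.15923 ≈ 0.93252.
Annualized: 0.93252^(1/4) − 1 ≈ -0.01731.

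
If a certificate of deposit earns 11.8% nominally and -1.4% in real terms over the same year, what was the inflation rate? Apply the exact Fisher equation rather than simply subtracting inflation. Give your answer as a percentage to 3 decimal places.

13.387%

From (1+r_nom) = (1+r_real)(1+π), we get 1+π = (1 + 11.8%)/(1 − 1.4%) = 1.118/0.986 ≈ 1.13387.
So π ≈ 13.3874%.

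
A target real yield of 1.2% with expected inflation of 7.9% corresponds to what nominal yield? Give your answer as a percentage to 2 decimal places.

By the Fisher equation, 1 + r_nom = (1 + 1.2%)(1 + 7.9%) = 1.012 × 1.079 = 1.091948.
So r_nom = 9.1948%.

9.19%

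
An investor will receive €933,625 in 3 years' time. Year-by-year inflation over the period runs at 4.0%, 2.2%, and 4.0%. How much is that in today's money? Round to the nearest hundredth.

€844,607.43

Price-level factor over 3 years: 1.040 × 1.022 × 1.040 = 1.1053952.
Purchasing power today: €933,625 divided by that factor.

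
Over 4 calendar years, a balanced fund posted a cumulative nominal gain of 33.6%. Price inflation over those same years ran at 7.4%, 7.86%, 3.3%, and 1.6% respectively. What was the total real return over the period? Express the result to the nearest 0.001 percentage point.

Cumulative inflation factor: 1.074 × 1.0786 × 1.033 × 1.016 ≈ 1.21579.
Nominal growth factor: 1.33600. Real growth factor = 1.33600 / 1.21579 ≈ 1.09887.
Total real return ≈ 9.8874%.

9.887%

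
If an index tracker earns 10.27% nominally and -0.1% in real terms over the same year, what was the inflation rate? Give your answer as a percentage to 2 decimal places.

From (1+r_nom) = (1+r_real)(1+π), we get 1+π = (1 + 10.27%)/(1 − 0.1%) = 1.1027/0.999 ≈ 1.10380.
So π ≈ 10.3804%.

10.38%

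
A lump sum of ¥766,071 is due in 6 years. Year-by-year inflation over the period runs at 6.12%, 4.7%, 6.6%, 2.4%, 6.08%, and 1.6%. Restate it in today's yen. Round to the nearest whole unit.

Price-level factor over 6 years: 1.0612 × 1.047 × 1.066 × 1.024 × 1.0608 × 1.016 ≈ 1.3071586565.
Purchasing power today: ¥766,071 divided by that factor.

¥586,058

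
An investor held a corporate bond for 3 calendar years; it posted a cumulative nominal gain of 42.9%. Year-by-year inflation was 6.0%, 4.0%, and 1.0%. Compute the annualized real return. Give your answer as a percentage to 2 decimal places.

8.67%

Cumulative inflation factor: 1.060 × 1.040 × 1.010 ≈ 1.11342.
Nominal growth factor: 1.42900. Real growth factor = 1.42900 / 1.11342 ≈ 1.28343.
Annualized: 1.28343^(1/3) − 1 ≈ 0.08674.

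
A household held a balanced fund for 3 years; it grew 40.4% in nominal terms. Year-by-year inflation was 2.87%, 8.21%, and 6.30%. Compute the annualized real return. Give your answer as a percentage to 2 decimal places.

Cumulative inflation factor: 1.0287 × 1.0821 × 1.0630 ≈ 1.18329.
Nominal growth factor: 1.40400. Real growth factor = 1.40400 / 1.18329 ≈ 1.18653.
Annualized: 1.18653^(1/3) − 1 ≈ 0.05867.

5.87%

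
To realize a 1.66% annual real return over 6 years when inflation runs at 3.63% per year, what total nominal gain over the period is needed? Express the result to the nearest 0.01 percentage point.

36.71%

Required annual nominal rate: (1+1.66%)(1+3.63%) − 1 = 5.350258%.
Cumulative over 6 years: (1 + 0.05350258)^6 − 1 ≈ 0.36714.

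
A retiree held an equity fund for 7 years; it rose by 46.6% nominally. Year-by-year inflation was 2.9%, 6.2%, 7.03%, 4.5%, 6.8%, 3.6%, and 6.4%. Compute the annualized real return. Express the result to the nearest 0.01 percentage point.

0.27%

Cumulative inflation factor: 1.029 × 1.062 × 1.0703 × 1.045 × 1.068 × 1.036 × 1.064 ≈ 1.43891.
Nominal growth factor: 1.46600. Real growth factor = 1.46600 / 1.43891 ≈ 1.01883.
Annualized: 1.01883^(1/7) − 1 ≈ 0.00267.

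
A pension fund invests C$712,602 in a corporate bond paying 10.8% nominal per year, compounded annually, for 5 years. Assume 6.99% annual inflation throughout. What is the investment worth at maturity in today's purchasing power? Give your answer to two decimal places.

C$848,847.94

Nominal value at maturity: C$712,602 × (1 + 10.8%)^5 ≈ C$1,189,996.92.
Price-level factor over 5 years: (1 + 6.99%)^5 ≈ 1.4018964552.
The maturity value deflated by that factor is the answer in today's purchasing power.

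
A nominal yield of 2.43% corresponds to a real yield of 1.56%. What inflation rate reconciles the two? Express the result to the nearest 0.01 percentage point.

0.86%

From (1+r_nom) = (1+r_real)(1+π), we get 1+π = (1 + 2.43%)/(1 + 1.56%) = 1.0243/1.0156 ≈ 1.00857.
So π ≈ 0.8566%.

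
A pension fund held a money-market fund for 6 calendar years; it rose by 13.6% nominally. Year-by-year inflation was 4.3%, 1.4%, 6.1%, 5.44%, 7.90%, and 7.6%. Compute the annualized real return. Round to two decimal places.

Cumulative inflation factor: 1.043 × 1.014 × 1.061 × 1.0544 × 1.0790 × 1.076 ≈ 1.37365.
Nominal growth factor: 1.13600. Real growth factor = 1.13600 / 1.37365 ≈ 0.82699.
Annualized: 0.82699^(1/6) − 1 ≈ -0.03116.

-3.12%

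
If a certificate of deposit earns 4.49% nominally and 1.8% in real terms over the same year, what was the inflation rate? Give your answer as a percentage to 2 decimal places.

From (1+r_nom) = (1+r_real)(1+π), we get 1+π = (1 + 4.49%)/(1 + 1.8%) = 1.0449/1.018 ≈ 1.02642.
So π ≈ 2.6424%.

2.64%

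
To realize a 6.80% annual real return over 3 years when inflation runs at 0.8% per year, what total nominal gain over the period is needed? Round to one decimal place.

24.8%

Required annual nominal rate: (1+6.80%)(1+0.8%) − 1 = 7.6544%.
Cumulative over 3 years: (1 + 0.076544)^3 − 1 ≈ 0.24766.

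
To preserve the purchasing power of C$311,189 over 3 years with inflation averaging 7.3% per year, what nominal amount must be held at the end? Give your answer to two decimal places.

C$384,435.43

Cumulative price-level factor: (1+7.3%)^3 = 1.235376017.
The nominal amount required is C$311,189 scaled up by that factor.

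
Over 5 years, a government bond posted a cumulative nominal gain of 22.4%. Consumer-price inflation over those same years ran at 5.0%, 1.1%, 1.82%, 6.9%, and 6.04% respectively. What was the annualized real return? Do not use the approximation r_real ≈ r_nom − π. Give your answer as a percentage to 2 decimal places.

Cumulative inflation factor: 1.050 × 1.011 × 1.0182 × 1.069 × 1.0604 ≈ 1.22524.
Nominal growth factor: 1.22400. Real growth factor = 1.22400 / 1.22524 ≈ 0.99899.
Annualized: 0.99899^(1/5) − 1 ≈ -0.00020.

-0.02%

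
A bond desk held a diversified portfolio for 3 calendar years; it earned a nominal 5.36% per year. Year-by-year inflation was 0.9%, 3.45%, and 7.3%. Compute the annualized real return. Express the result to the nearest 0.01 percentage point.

Cumulative inflation factor: 1.009 × 1.0345 × 1.073 ≈ 1.12001.
Nominal growth factor: 1.16957. Real growth factor = 1.16957 / 1.12001 ≈ 1.04425.
Annualized: 1.04425^(1/3) − 1 ≈ 0.01454.

1.45%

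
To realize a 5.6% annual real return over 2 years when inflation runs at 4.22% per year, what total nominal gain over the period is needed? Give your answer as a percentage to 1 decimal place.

Required annual nominal rate: (1+5.6%)(1+4.22%) − 1 = 10.05632%.
Cumulative over 2 years: (1 + 0.1005632)^2 − 1 ≈ 0.21124.

21.1%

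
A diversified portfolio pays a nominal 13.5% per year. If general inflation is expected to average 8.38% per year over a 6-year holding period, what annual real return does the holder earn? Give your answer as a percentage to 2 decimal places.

With constant rates the annual real return is the same each year: (1+13.5%)/(1+8.38%) − 1 = 0.04724.

4.72%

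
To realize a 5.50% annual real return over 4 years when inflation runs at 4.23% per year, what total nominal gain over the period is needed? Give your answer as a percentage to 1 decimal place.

46.2%

Required annual nominal rate: (1+5.50%)(1+4.23%) − 1 = 9.96265%.
Cumulative over 4 years: (1 + 0.0996265)^4 − 1 ≈ 0.46211.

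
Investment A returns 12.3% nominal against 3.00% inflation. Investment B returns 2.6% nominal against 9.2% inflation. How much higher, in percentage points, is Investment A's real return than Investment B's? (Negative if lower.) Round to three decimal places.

15.073

Investment A real return: 1.123/1.0300 − 1 = 9.0291%.
Investment B real return: 1.026/1.092 − 1 = -6.0440%.
Difference: 9.0291 − (-6.0440) = 15.0731 pp.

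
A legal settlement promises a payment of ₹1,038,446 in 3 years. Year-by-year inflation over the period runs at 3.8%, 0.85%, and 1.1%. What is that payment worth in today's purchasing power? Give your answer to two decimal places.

Price-level factor over 3 years: 1.038 × 1.0085 × 1.011 = 1.058338053.
Purchasing power today: ₹1,038,446 divided by that factor.

₹981,204.44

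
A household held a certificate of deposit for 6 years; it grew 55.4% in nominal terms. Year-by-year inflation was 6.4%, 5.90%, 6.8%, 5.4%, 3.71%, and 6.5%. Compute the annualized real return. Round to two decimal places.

Cumulative inflation factor: 1.064 × 1.0590 × 1.068 × 1.054 × 1.0371 × 1.065 ≈ 1.40094.
Nominal growth factor: 1.55400. Real growth factor = 1.55400 / 1.40094 ≈ 1.10925.
Annualized: 1.10925^(1/6) − 1 ≈ 0.01743.

1.74%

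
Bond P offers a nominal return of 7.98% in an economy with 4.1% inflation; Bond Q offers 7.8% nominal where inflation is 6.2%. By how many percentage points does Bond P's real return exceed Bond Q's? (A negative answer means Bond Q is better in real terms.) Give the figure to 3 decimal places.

Bond P real return: 1.0798/1.041 − 1 = 3.7272%.
Bond Q real return: 1.078/1.062 − 1 = 1.5066%.
Difference: 3.7272 − 1.5066 = 2.2206 pp.

2.221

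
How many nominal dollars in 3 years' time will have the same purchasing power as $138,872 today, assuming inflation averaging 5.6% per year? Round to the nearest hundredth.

$163,533.39

Cumulative price-level factor: (1+5.6%)^3 = 1.177583616.
Multiplying $138,872 by the price-level factor gives the future nominal sum.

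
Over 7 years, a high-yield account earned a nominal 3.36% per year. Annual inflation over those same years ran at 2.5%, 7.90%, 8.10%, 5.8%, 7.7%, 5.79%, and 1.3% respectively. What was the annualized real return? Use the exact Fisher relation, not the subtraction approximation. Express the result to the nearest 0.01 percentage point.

Cumulative inflation factor: 1.025 × 1.0790 × 1.0810 × 1.058 × 1.077 × 1.0579 × 1.013 ≈ 1.45991.
Nominal growth factor: 1.26028. Real growth factor = 1.26028 / 1.45991 ≈ 0.86326.
Annualized: 0.86326^(1/7) − 1 ≈ -0.02079.

-2.08%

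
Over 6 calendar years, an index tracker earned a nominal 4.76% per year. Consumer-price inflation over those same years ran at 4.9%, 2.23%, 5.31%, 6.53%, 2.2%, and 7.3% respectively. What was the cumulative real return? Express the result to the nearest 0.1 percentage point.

0.2%

Cumulative inflation factor: 1.049 × 1.0223 × 1.0531 × 1.0653 × 1.022 × 1.073 ≈ 1.31931.
Nominal growth factor: 1.32182. Real growth factor = 1.32182 / 1.31931 ≈ 1.00191.
Total real return ≈ 0.1906%.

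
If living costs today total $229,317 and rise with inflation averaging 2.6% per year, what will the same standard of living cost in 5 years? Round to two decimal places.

Cumulative price-level factor: (1+2.6%)^5 ≈ 1.1369380568.
The nominal amount required is $229,317 scaled up by that factor.

$260,719.22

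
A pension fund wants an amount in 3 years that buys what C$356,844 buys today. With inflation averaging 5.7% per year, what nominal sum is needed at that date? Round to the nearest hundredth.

Cumulative price-level factor: (1+5.7%)^3 = 1.180932193.
The nominal amount required is C$356,844 scaled up by that factor.

C$421,408.57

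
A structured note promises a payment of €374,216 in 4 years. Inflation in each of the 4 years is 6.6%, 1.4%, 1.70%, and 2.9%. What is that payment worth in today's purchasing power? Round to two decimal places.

€330,819.32

Price-level factor over 4 years: 1.066 × 1.014 × 1.0170 × 1.029 ≈ 1.1311793995.
Purchasing power today: €374,216 divided by that factor.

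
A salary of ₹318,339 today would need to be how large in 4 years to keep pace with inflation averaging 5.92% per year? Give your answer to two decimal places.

Cumulative price-level factor: (1+5.92%)^4 ≈ 1.2586700213.
Multiplying ₹318,339 by the price-level factor gives the future nominal sum.

₹400,683.76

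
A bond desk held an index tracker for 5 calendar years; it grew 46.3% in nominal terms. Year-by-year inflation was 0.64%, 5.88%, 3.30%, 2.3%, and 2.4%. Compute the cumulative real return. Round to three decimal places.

Cumulative inflation factor: 1.0064 × 1.0588 × 1.0330 × 1.023 × 1.024 ≈ 1.15308.
Nominal growth factor: 1.46300. Real growth factor = 1.46300 / 1.15308 ≈ 1.26877.
Total real return ≈ 26.8773%.

26.877%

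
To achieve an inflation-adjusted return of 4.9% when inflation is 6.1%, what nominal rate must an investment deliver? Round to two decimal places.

By the Fisher equation, 1 + r_nom = (1 + 4.9%)(1 + 6.1%) = 1.049 × 1.061 = 1.112989.
So r_nom = 11.2989%.

11.30%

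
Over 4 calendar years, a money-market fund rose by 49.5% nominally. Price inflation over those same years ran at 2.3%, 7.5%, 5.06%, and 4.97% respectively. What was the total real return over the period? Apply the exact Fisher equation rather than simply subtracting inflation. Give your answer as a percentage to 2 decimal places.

23.27%

Cumulative inflation factor: 1.023 × 1.075 × 1.0506 × 1.0497 ≈ 1.21279.
Nominal growth factor: 1.49500. Real growth factor = 1.49500 / 1.21279 ≈ 1.23269.
Total real return ≈ 23.2692%.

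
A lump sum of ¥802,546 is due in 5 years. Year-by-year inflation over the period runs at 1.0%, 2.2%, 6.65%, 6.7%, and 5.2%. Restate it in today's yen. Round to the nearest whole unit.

¥649,466

Price-level factor over 5 years: 1.010 × 1.022 × 1.0665 × 1.067 × 1.052 ≈ 1.2357006884.
Purchasing power today: ¥802,546 divided by that factor.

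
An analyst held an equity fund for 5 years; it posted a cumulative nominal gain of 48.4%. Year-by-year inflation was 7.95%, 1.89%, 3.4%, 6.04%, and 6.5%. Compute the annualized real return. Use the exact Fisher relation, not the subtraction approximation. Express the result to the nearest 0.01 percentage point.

Cumulative inflation factor: 1.0795 × 1.0189 × 1.034 × 1.0604 × 1.065 ≈ 1.28438.
Nominal growth factor: 1.48400. Real growth factor = 1.48400 / 1.28438 ≈ 1.15542.
Annualized: 1.15542^(1/5) − 1 ≈ 0.02931.

2.93%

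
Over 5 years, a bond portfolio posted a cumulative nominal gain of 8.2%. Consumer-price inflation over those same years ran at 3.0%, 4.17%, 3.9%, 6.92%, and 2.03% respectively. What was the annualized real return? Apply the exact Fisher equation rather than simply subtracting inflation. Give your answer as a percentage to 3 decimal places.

Cumulative inflation factor: 1.030 × 1.0417 × 1.039 × 1.0692 × 1.0203 ≈ 1.21614.
Nominal growth factor: 1.08200. Real growth factor = 1.08200 / 1.21614 ≈ 0.88970.
Annualized: 0.88970^(1/5) − 1 ≈ -0.02310.

-2.310%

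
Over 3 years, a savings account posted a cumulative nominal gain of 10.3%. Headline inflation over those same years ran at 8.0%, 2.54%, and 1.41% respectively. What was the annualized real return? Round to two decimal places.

Cumulative inflation factor: 1.080 × 1.0254 × 1.0141 ≈ 1.12305.
Nominal growth factor: 1.10300. Real growth factor = 1.10300 / 1.12305 ≈ 0.98215.
Annualized: 0.98215^(1/3) − 1 ≈ -0.00599.

-0.60%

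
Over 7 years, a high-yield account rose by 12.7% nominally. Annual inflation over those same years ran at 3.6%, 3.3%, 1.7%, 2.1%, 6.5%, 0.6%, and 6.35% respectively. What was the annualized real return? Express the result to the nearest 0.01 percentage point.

-1.65%

Cumulative inflation factor: 1.036 × 1.033 × 1.017 × 1.021 × 1.065 × 1.006 × 1.0635 ≈ 1.26617.
Nominal growth factor: 1.12700. Real growth factor = 1.12700 / 1.26617 ≈ 0.89009.
Annualized: 0.89009^(1/7) − 1 ≈ -0.01650.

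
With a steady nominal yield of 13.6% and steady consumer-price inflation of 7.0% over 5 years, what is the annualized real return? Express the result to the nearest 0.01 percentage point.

6.17%

With constant rates the annual real return is the same each year: (1+13.6%)/(1+7.0%) − 1 = 0.06168.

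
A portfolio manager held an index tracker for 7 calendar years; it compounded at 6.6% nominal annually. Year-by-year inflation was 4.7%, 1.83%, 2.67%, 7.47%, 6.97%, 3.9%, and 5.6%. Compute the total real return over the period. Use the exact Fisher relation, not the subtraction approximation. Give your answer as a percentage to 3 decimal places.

13.294%

Cumulative inflation factor: 1.047 × 1.0183 × 1.0267 × 1.0747 × 1.0697 × 1.039 × 1.056 ≈ 1.38069.
Nominal growth factor: 1.56423. Real growth factor = 1.56423 / 1.38069 ≈ 1.13294.
Total real return ≈ 13.2937%.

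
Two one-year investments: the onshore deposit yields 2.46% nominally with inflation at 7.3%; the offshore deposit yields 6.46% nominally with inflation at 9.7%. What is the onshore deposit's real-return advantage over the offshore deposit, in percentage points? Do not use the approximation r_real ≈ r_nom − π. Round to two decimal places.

-1.56

The onshore deposit real return: 1.0246/1.073 − 1 = -4.511%.
The offshore deposit real return: 1.0646/1.097 − 1 = -2.954%.
Difference: -4.511 − (-2.954) = -1.557 pp.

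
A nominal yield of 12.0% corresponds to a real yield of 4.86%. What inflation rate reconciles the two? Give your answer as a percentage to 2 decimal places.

From (1+r_nom) = (1+r_real)(1+π), we get 1+π = (1 + 12.0%)/(1 + 4.86%) = 1.120/1.0486 ≈ 1.06809.
So π ≈ 6.8091%.

6.81%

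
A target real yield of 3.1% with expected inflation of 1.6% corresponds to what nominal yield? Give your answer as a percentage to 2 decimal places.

4.75%

By the Fisher equation, 1 + r_nom = (1 + 3.1%)(1 + 1.6%) = 1.031 × 1.016 = 1.047496.
So r_nom = 4.7496%.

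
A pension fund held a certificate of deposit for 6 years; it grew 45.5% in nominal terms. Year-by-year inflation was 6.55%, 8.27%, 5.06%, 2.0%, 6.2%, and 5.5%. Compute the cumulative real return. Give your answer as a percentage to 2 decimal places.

5.05%

Cumulative inflation factor: 1.0655 × 1.0827 × 1.0506 × 1.020 × 1.062 × 1.055 ≈ 1.38508.
Nominal growth factor: 1.45500. Real growth factor = 1.45500 / 1.38508 ≈ 1.05048.
Total real return ≈ 5.0478%.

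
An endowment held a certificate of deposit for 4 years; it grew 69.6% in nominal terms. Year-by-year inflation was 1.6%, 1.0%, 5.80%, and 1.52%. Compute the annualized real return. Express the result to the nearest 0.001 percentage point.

Cumulative inflation factor: 1.016 × 1.010 × 1.0580 × 1.0152 ≈ 1.10218.
Nominal growth factor: 1.69600. Real growth factor = 1.69600 / 1.10218 ≈ 1.53877.
Annualized: 1.53877^(1/4) − 1 ≈ 0.11376.

11.376%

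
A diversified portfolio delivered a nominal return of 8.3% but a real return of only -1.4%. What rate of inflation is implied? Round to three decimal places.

9.838%

From (1+r_nom) = (1+r_real)(1+π), we get 1+π = (1 + 8.3%)/(1 − 1.4%) = 1.083/0.986 ≈ 1.09838.
So π ≈ 9.8377%.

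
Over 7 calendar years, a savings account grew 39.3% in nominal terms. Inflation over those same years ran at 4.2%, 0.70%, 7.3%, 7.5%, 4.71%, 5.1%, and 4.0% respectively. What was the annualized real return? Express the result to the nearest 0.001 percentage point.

0.080%

Cumulative inflation factor: 1.042 × 1.0070 × 1.073 × 1.075 × 1.0471 × 1.051 × 1.040 ≈ 1.38525.
Nominal growth factor: 1.39300. Real growth factor = 1.39300 / 1.38525 ≈ 1.00559.
Annualized: 1.00559^(1/7) − 1 ≈ 0.00080.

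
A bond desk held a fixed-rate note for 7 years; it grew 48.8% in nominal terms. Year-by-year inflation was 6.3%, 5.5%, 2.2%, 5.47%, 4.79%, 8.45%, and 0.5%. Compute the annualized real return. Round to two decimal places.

1.08%

Cumulative inflation factor: 1.063 × 1.055 × 1.022 × 1.0547 × 1.0479 × 1.0845 × 1.005 ≈ 1.38064.
Nominal growth factor: 1.48800. Real growth factor = 1.48800 / 1.38064 ≈ 1.07776.
Annualized: 1.07776^(1/7) − 1 ≈ 0.01076.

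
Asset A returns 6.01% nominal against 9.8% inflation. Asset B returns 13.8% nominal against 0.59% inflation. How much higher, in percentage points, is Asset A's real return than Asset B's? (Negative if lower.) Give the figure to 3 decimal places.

-16.584

Asset A real return: 1.0601/1.098 − 1 = -3.4517%.
Asset B real return: 1.138/1.0059 − 1 = 13.1325%.
Difference: -3.4517 − 13.1325 = -16.5842 pp.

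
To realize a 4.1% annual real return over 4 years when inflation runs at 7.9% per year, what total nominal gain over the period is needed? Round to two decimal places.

Required annual nominal rate: (1+4.1%)(1+7.9%) − 1 = 12.3239%.
Cumulative over 4 years: (1 + 0.123239)^4 − 1 ≈ 0.59180.

59.18%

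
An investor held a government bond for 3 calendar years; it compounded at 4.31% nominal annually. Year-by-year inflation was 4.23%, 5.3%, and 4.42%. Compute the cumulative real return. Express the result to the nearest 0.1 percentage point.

-1.0%

Cumulative inflation factor: 1.0423 × 1.053 × 1.0442 ≈ 1.14605.
Nominal growth factor: 1.13495. Real growth factor = 1.13495 / 1.14605 ≈ 0.99031.
Total real return ≈ -0.9686%.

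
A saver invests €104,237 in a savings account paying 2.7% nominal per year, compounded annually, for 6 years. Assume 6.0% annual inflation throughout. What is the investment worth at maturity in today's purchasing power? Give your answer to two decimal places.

€86,220.27

Nominal value at maturity: €104,237 × (1 + 2.7%)^6 ≈ €122,305.10.
Price-level factor over 6 years: (1 + 6.0%)^6 ≈ 1.4185191123.
Dividing the nominal maturity value by the price-level factor gives the value in today's money.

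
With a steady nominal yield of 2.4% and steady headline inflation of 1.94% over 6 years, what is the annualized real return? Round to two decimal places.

With constant rates the annual real return is the same each year: (1+2.4%)/(1+1.94%) − 1 = 0.00451.

0.45%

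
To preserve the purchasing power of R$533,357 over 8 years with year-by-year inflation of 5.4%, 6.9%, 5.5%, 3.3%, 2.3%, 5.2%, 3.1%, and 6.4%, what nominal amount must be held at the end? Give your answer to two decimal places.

R$773,180.27

Cumulative price-level factor: 1.054 × 1.069 × 1.055 × 1.033 × 1.023 × 1.052 × 1.031 × 1.064 ≈ 1.4496486786.
Multiplying R$533,357 by the price-level factor gives the future nominal sum.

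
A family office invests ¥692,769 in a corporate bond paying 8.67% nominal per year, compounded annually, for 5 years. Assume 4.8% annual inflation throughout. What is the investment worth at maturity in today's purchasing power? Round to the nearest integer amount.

Nominal value at maturity: ¥692,769 × (1 + 8.67%)^5 ≈ ¥1,049,873.
Price-level factor over 5 years: (1 + 4.8%)^5 ≈ 1.2641727169.
Dividing the nominal maturity value by the price-level factor gives the value in today's money.

¥830,482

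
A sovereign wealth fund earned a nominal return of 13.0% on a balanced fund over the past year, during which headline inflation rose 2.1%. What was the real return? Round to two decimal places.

10.68%

Real return via the Fisher equation: (1 + 13.0%)/(1 + 2.1%) − 1 = 1.130/1.021 − 1 ≈ 0.10676.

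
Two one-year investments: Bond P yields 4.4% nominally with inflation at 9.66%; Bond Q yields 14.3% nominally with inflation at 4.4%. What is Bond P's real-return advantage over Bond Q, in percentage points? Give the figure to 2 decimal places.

Bond P real return: 1.044/1.0966 − 1 = -4.797%.
Bond Q real return: 1.143/1.044 − 1 = 9.483%.
Difference: -4.797 − 9.483 = -14.280 pp.

-14.28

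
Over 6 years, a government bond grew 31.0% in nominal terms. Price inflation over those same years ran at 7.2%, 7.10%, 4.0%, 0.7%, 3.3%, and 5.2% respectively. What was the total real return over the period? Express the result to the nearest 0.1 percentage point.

0.3%

Cumulative inflation factor: 1.072 × 1.0710 × 1.040 × 1.007 × 1.033 × 1.052 ≈ 1.30666.
Nominal growth factor: 1.31000. Real growth factor = 1.31000 / 1.30666 ≈ 1.00255.
Total real return ≈ 0.2555%.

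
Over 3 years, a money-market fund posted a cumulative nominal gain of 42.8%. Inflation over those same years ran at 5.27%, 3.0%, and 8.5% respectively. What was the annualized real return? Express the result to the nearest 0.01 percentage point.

Cumulative inflation factor: 1.0527 × 1.030 × 1.085 ≈ 1.17644.
Nominal growth factor: 1.42800. Real growth factor = 1.42800 / 1.17644 ≈ 1.21383.
Annualized: 1.21383^(1/3) − 1 ≈ 0.06672.

6.67%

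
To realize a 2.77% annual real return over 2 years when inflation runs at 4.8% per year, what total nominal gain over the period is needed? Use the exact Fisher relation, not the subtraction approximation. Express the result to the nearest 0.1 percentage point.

Required annual nominal rate: (1+2.77%)(1+4.8%) − 1 = 7.70296%.
Cumulative over 2 years: (1 + 0.0770296)^2 − 1 ≈ 0.15999.

16.0%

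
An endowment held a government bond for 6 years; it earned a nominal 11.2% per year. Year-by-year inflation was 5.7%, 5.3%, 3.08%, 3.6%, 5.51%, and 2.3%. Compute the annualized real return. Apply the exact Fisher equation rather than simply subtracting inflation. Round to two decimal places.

Cumulative inflation factor: 1.057 × 1.053 × 1.0308 × 1.036 × 1.0551 × 1.023 ≈ 1.28294.
Nominal growth factor: 1.89073. Real growth factor = 1.89073 / 1.28294 ≈ 1.47374.
Annualized: 1.47374^(1/6) − 1 ≈ 0.06677.

6.68%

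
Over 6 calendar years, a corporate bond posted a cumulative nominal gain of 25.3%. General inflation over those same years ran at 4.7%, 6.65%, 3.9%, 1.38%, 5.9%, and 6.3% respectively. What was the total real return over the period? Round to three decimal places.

-5.366%

Cumulative inflation factor: 1.047 × 1.0665 × 1.039 × 1.0138 × 1.059 × 1.063 ≈ 1.32405.
Nominal growth factor: 1.25300. Real growth factor = 1.25300 / 1.32405 ≈ 0.94634.
Total real return ≈ -5.3662%.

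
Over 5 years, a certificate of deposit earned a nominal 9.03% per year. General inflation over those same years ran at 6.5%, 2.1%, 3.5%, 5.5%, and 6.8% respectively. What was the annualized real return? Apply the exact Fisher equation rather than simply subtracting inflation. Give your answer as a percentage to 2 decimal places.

Cumulative inflation factor: 1.065 × 1.021 × 1.035 × 1.055 × 1.068 ≈ 1.26806.
Nominal growth factor: 1.54074. Real growth factor = 1.54074 / 1.26806 ≈ 1.21504.
Annualized: 1.21504^(1/5) − 1 ≈ 0.03972.

3.97%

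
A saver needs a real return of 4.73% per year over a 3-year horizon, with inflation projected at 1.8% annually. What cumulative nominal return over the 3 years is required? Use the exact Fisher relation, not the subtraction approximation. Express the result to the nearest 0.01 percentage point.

21.19%

Required annual nominal rate: (1+4.73%)(1+1.8%) − 1 = 6.61514%.
Cumulative over 3 years: (1 + 0.0661514)^3 − 1 ≈ 0.21187.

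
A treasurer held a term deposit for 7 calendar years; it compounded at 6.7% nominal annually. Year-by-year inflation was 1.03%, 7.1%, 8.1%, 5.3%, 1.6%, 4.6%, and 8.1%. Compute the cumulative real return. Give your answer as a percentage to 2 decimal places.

Cumulative inflation factor: 1.0103 × 1.071 × 1.081 × 1.053 × 1.016 × 1.046 × 1.081 ≈ 1.41496.
Nominal growth factor: 1.57453. Real growth factor = 1.57453 / 1.41496 ≈ 1.11277.
Total real return ≈ 11.2771%.

11.28%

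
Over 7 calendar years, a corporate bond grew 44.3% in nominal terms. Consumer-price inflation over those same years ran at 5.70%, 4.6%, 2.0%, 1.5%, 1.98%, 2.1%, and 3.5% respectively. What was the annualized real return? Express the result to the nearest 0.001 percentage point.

Cumulative inflation factor: 1.0570 × 1.046 × 1.020 × 1.015 × 1.0198 × 1.021 × 1.035 ≈ 1.23354.
Nominal growth factor: 1.44300. Real growth factor = 1.44300 / 1.23354 ≈ 1.16980.
Annualized: 1.16980^(1/7) − 1 ≈ 0.02266.

2.266%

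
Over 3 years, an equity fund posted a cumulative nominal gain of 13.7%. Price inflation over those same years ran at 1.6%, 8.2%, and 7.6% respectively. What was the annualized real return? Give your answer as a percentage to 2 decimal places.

-1.31%

Cumulative inflation factor: 1.016 × 1.082 × 1.076 ≈ 1.18286.
Nominal growth factor: 1.13700. Real growth factor = 1.13700 / 1.18286 ≈ 0.96123.
Annualized: 0.96123^(1/3) − 1 ≈ -0.01309.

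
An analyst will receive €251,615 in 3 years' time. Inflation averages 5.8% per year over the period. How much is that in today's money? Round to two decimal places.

€212,461.15

Price-level factor over 3 years: (1 + 5.8%)^3 = 1.184287112.
Purchasing power today: €251,615 divided by that factor.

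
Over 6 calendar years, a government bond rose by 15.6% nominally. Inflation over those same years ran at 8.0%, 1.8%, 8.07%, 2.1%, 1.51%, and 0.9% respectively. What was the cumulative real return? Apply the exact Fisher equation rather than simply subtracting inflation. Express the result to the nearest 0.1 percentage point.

-7.0%

Cumulative inflation factor: 1.080 × 1.018 × 1.0807 × 1.021 × 1.0151 × 1.009 ≈ 1.24252.
Nominal growth factor: 1.15600. Real growth factor = 1.15600 / 1.24252 ≈ 0.93037.
Total real return ≈ -6.9631%.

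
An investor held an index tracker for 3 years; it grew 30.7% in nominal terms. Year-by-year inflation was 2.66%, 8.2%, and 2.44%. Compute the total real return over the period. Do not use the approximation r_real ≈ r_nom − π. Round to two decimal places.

14.86%

Cumulative inflation factor: 1.0266 × 1.082 × 1.0244 ≈ 1.13788.
Nominal growth factor: 1.30700. Real growth factor = 1.30700 / 1.13788 ≈ 1.14862.
Total real return ≈ 14.8623%.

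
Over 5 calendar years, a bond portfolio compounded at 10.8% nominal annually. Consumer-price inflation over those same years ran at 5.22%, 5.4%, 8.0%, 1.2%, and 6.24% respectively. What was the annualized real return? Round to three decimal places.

Cumulative inflation factor: 1.0522 × 1.054 × 1.080 × 1.012 × 1.0624 ≈ 1.28775.
Nominal growth factor: 1.66993. Real growth factor = 1.66993 / 1.28775 ≈ 1.29678.
Annualized: 1.29678^(1/5) − 1 ≈ 0.05335.

5.335%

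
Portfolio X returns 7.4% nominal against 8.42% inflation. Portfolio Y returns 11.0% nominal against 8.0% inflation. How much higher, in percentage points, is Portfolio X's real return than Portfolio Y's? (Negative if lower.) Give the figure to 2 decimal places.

-3.72

Portfolio X real return: 1.074/1.0842 − 1 = -0.941%.
Portfolio Y real return: 1.110/1.080 − 1 = 2.778%.
Difference: -0.941 − 2.778 = -3.719 pp.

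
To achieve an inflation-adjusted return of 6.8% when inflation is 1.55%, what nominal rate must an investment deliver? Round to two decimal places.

By the Fisher equation, 1 + r_nom = (1 + 6.8%)(1 + 1.55%) = 1.068 × 1.0155 = 1.084554.
So r_nom = 8.4554%.

8.46%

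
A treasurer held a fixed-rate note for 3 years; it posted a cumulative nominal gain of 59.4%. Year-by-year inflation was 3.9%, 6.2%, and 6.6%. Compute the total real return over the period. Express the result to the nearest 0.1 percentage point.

35.5%

Cumulative inflation factor: 1.039 × 1.062 × 1.066 ≈ 1.17624.
Nominal growth factor: 1.59400. Real growth factor = 1.59400 / 1.17624 ≈ 1.35516.
Total real return ≈ 35.5161%.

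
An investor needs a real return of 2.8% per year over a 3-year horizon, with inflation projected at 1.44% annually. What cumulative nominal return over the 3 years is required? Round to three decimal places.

Required annual nominal rate: (1+2.8%)(1+1.44%) − 1 = 4.28032%.
Cumulative over 3 years: (1 + 0.0428032)^3 − 1 ≈ 0.13398.

13.398%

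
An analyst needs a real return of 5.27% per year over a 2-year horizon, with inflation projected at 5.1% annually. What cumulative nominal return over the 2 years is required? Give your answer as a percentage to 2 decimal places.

22.41%

Required annual nominal rate: (1+5.27%)(1+5.1%) − 1 = 10.63877%.
Cumulative over 2 years: (1 + 0.1063877)^2 − 1 ≈ 0.22409.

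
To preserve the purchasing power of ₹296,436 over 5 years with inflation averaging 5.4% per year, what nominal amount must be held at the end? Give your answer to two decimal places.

Cumulative price-level factor: (1+5.4%)^5 ≈ 1.3007776144.
The nominal amount required is ₹296,436 scaled up by that factor.

₹385,597.31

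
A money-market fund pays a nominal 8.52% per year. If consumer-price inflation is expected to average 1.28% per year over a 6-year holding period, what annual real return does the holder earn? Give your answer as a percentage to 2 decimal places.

7.15%

With constant rates the annual real return is the same each year: (1+8.52%)/(1+1.28%) − 1 = 0.07148.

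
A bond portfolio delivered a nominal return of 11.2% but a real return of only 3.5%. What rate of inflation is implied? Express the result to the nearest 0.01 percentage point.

7.44%

From (1+r_nom) = (1+r_real)(1+π), we get 1+π = (1 + 11.2%)/(1 + 3.5%) = 1.112/1.035 ≈ 1.07440.
So π ≈ 7.4396%.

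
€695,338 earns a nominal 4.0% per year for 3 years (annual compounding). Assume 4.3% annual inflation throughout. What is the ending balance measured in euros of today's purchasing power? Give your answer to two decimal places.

€689,355.20

Nominal value at maturity: €695,338 × (1 + 4.0%)^3 ≈ €782,160.68.
Price-level factor over 3 years: (1 + 4.3%)^3 = 1.134626507.
The maturity value deflated by that factor is the answer in today's purchasing power.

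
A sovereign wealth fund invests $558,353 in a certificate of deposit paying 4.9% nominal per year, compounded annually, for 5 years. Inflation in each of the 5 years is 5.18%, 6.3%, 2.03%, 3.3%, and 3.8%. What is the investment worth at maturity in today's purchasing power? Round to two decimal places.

$579,821.48

Nominal value at maturity: $558,353 × (1 + 4.9%)^5 ≈ $709,228.69.
Price-level factor over 5 years: 1.0518 × 1.063 × 1.0203 × 1.033 × 1.038 ≈ 1.2231845663.
Dividing the nominal maturity value by the price-level factor gives the value in today's money.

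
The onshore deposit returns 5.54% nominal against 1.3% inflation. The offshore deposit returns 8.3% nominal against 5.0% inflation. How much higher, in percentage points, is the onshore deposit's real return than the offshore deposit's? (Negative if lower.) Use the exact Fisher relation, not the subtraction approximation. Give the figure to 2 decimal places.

1.04

The onshore deposit real return: 1.0554/1.013 − 1 = 4.186%.
The offshore deposit real return: 1.083/1.050 − 1 = 3.143%.
Difference: 4.186 − 3.143 = 1.043 pp.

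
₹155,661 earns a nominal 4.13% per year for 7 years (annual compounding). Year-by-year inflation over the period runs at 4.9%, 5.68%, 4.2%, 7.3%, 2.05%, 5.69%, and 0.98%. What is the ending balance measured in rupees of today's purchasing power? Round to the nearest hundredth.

Nominal value at maturity: ₹155,661 × (1 + 4.13%)^7 ≈ ₹206,638.34.
Price-level factor over 7 years: 1.049 × 1.0568 × 1.042 × 1.073 × 1.0205 × 1.0569 × 1.0098 ≈ 1.3499510066.
Dividing the nominal maturity value by the price-level factor gives the value in today's money.

₹153,070.99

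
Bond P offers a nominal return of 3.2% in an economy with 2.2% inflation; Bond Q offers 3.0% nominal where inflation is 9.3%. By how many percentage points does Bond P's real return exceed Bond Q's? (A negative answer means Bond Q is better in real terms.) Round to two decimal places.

6.74

Bond P real return: 1.032/1.022 − 1 = 0.978%.
Bond Q real return: 1.030/1.093 − 1 = -5.764%.
Difference: 0.978 − (-5.764) = 6.742 pp.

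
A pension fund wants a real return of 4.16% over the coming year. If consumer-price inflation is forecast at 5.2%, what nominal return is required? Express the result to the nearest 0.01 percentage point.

By the Fisher equation, 1 + r_nom = (1 + 4.16%)(1 + 5.2%) = 1.0416 × 1.052 = 1.0957632.
So r_nom = 9.57632%.

9.58%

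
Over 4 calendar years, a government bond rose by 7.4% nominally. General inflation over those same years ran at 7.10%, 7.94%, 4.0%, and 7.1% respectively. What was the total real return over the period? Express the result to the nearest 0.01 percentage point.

Cumulative inflation factor: 1.0710 × 1.0794 × 1.040 × 1.071 ≈ 1.28764.
Nominal growth factor: 1.07400. Real growth factor = 1.07400 / 1.28764 ≈ 0.83408.
Total real return ≈ -16.5916%.

-16.59%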